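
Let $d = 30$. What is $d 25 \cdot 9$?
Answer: $6750$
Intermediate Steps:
$d 25 \cdot 9 = 30 \cdot 25 \cdot 9 = 750 \cdot 9 = 6750$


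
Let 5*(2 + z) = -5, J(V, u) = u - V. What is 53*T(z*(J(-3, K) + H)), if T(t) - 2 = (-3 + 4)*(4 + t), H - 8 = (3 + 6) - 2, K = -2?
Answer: -2226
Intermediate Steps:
H = 15 (H = 8 + ((3 + 6) - 2) = 8 + (9 - 2) = 8 + 7 = 15)
z = -3 (z = -2 + (⅕)*(-5) = -2 - 1 = -3)
T(t) = 6 + t (T(t) = 2 + (-3 + 4)*(4 + t) = 2 + 1*(4 + t) = 2 + (4 + t) = 6 + t)
53*T(z*(J(-3, K) + H)) = 53*(6 - 3*((-2 - 1*(-3)) + 15)) = 53*(6 - 3*((-2 + 3) + 15)) = 53*(6 - 3*(1 + 15)) = 53*(6 - 3*16) = 53*(6 - 48) = 53*(-42) = -2226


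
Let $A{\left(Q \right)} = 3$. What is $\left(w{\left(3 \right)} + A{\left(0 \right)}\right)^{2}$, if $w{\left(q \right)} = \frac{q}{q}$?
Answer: $16$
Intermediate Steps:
$w{\left(q \right)} = 1$
$\left(w{\left(3 \right)} + A{\left(0 \right)}\right)^{2} = \left(1 + 3\right)^{2} = 4^{2} = 16$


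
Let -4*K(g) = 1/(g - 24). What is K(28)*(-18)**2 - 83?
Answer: -413/4 ≈ -103.25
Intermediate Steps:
K(g) = -1/(4*(-24 + g)) (K(g) = -1/(4*(g - 24)) = -1/(4*(-24 + g)))
K(28)*(-18)**2 - 83 = -1/(-96 + 4*28)*(-18)**2 - 83 = -1/(-96 + 112)*324 - 83 = -1/16*324 - 83 = -81/4 - 83 = -413/4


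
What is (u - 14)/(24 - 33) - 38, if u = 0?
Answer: -328/9 ≈ -36.444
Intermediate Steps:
(u - 14)/(24 - 33) - 38 = (0 - 14)/(24 - 33) - 38 = -14/(-9) - 38 = -14*(-⅑) - 38 = 14/9 - 38 = -328/9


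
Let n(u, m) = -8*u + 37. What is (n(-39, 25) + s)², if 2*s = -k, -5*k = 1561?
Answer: 25512601/100 ≈ 2.5513e+5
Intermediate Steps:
k = -1561/5 (k = -⅕*1561 = -1561/5 ≈ -312.20)
n(u, m) = 37 - 8*u
s = 1561/10 (s = (-1*(-1561/5))/2 = (½)*(1561/5) = 1561/10 ≈ 156.10)
(n(-39, 25) + s)² = ((37 - 8*(-39)) + 1561/10)² = ((37 + 312) + 1561/10)² = (349 + 1561/10)² = (5051/10)² = 25512601/100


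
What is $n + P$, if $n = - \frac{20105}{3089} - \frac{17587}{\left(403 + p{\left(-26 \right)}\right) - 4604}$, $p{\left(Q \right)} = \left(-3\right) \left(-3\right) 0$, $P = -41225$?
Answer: $- \frac{535002383887}{12976889} \approx -41227.0$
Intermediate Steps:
$p{\left(Q \right)} = 0$ ($p{\left(Q \right)} = 9 \cdot 0 = 0$)
$n = - \frac{30134862}{12976889}$ ($n = - \frac{20105}{3089} - \frac{17587}{\left(403 + 0\right) - 4604} = \left(-20105\right) \frac{1}{3089} - \frac{17587}{403 - 4604} = - \frac{20105}{3089} - \frac{17587}{-4201} = - \frac{20105}{3089} - - \frac{17587}{4201} = - \frac{20105}{3089} + \frac{17587}{4201} = - \frac{30134862}{12976889} \approx -2.3222$)
$n + P = - \frac{30134862}{12976889} - 41225 = - \frac{535002383887}{12976889}$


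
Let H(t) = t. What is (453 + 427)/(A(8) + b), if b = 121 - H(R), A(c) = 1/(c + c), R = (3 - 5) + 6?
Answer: 14080/1873 ≈ 7.5173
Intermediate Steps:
R = 4 (R = -2 + 6 = 4)
A(c) = 1/(2*c)
b = 117 (b = 121 - 1*4 = 121 - 4 = 117)
(453 + 427)/(A(8) + b) = (453 + 427)/((½)/8 + 117) = 880/((½)*(⅛) + 117) = 880/(1/16 + 117) = 880/(1873/16) = 880*(16/1873) = 14080/1873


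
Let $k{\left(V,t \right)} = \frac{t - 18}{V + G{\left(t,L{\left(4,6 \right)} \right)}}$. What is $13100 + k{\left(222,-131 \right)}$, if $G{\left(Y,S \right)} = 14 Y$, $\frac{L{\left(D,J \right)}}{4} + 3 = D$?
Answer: $\frac{21117349}{1612} \approx 13100.0$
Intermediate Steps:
$L{\left(D,J \right)} = -12 + 4 D$
$k{\left(V,t \right)} = \frac{-18 + t}{V + 14 t}$ ($k{\left(V,t \right)} = \frac{t - 18}{V + 14 t} = \frac{-18 + t}{V + 14 t}$)
$13100 + k{\left(222,-131 \right)} = 13100 + \frac{-18 - 131}{222 + 14 \left(-131\right)} = 13100 + \frac{1}{222 - 1834} \left(-149\right) = 13100 + \frac{1}{-1612} \left(-149\right) = 13100 - - \frac{149}{1612} = 13100 + \frac{149}{1612} = \frac{21117349}{1612}$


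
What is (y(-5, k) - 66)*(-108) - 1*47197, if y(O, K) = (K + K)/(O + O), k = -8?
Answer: -201209/5 ≈ -40242.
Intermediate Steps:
y(O, K) = K/O (y(O, K) = (2*K)/((2*O)) = (2*K)*(1/(2*O)) = K/O)
(y(-5, k) - 66)*(-108) - 1*47197 = (-8/(-5) - 66)*(-108) - 1*47197 = (-8*(-1/5) - 66)*(-108) - 47197 = (8/5 - 66)*(-108) - 47197 = -322/5*(-108) - 47197 = 34776/5 - 47197 = -201209/5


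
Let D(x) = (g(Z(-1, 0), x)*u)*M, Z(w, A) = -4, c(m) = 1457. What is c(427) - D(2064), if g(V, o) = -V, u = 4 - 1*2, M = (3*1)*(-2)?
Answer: 1505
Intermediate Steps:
M = -6 (M = 3*(-2) = -6)
u = 2 (u = 4 - 2 = 2)
D(x) = -48 (D(x) = (-1*(-4)*2)*(-6) = (4*2)*(-6) = 8*(-6) = -48)
c(427) - D(2064) = 1457 - 1*(-48) = 1457 + 48 = 1505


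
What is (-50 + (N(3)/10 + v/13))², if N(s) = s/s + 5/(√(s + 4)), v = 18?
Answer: 69612992/29575 - 901*√7/130 ≈ 2335.4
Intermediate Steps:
N(s) = 1 + 5/√(4 + s) (N(s) = 1 + 5/(√(4 + s)) = 1 + 5/√(4 + s))
(-50 + (N(3)/10 + v/13))² = (-50 + ((1 + 5/√(4 + 3))/10 + 18/13))² = (-50 + ((1 + 5/√7)*(⅒) + 18*(1/13)))² = (-50 + ((1 + 5*(√7/7))*(⅒) + 18/13))² = (-50 + ((1 + 5*√7/7)*(⅒) + 18/13))² = (-50 + ((⅒ + √7/14) + 18/13))² = (-50 + (193/130 + √7/14))² = (-6307/130 + √7/14)²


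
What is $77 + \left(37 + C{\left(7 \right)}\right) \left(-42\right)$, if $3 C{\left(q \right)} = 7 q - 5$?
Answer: $-2093$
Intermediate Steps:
$C{\left(q \right)} = - \frac{5}{3} + \frac{7 q}{3}$ ($C{\left(q \right)} = \frac{7 q - 5}{3} = \frac{-5 + 7 q}{3} = - \frac{5}{3} + \frac{7 q}{3}$)
$77 + \left(37 + C{\left(7 \right)}\right) \left(-42\right) = 77 + \left(37 + \left(- \frac{5}{3} + \frac{7}{3} \cdot 7\right)\right) \left(-42\right) = 77 + \left(37 + \left(- \frac{5}{3} + \frac{49}{3}\right)\right) \left(-42\right) = 77 + \left(37 + \frac{44}{3}\right) \left(-42\right) = 77 + \frac{155}{3} \left(-42\right) = 77 - 2170 = -2093$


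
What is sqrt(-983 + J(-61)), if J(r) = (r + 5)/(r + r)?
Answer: I*sqrt(3656035)/61 ≈ 31.346*I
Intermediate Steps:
J(r) = (5 + r)/(2*r) (J(r) = (5 + r)/((2*r)) = (5 + r)*(1/(2*r)) = (5 + r)/(2*r))
sqrt(-983 + J(-61)) = sqrt(-983 + (1/2)*(5 - 61)/(-61)) = sqrt(-983 + (1/2)*(-1/61)*(-56)) = sqrt(-983 + 28/61) = sqrt(-59935/61) = I*sqrt(3656035)/61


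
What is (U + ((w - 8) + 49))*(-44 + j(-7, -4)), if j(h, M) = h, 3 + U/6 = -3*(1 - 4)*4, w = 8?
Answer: -12597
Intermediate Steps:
U = 198 (U = -18 + 6*(-3*(1 - 4)*4) = -18 + 6*(-3*(-3)*4) = -18 + 6*(9*4) = -18 + 6*36 = -18 + 216 = 198)
(U + ((w - 8) + 49))*(-44 + j(-7, -4)) = (198 + ((8 - 8) + 49))*(-44 - 7) = (198 + (0 + 49))*(-51) = (198 + 49)*(-51) = 247*(-51) = -12597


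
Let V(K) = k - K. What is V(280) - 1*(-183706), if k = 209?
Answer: 183635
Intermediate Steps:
V(K) = 209 - K
V(280) - 1*(-183706) = (209 - 1*280) - 1*(-183706) = (209 - 280) + 183706 = -71 + 183706 = 183635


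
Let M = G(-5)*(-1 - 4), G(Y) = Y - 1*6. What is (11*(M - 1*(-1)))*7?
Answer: 4312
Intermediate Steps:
G(Y) = -6 + Y (G(Y) = Y - 6 = -6 + Y)
M = 55 (M = (-6 - 5)*(-1 - 4) = -11*(-5) = 55)
(11*(M - 1*(-1)))*7 = (11*(55 - 1*(-1)))*7 = (11*(55 + 1))*7 = (11*56)*7 = 616*7 = 4312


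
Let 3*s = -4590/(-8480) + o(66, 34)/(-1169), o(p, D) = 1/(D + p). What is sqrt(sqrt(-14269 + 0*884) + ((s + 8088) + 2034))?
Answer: sqrt(139880551646984673 + 13819211456400*I*sqrt(14269))/3717420 ≈ 100.61 + 0.59364*I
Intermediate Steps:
s = 13414063/74348400 (s = (-4590/(-8480) + 1/((34 + 66)*(-1169)))/3 = (-4590*(-1/8480) - 1/1169/100)/3 = (459/848 + (1/100)*(-1/1169))/3 = (459/848 - 1/116900)/3 = (1/3)*(13414063/24782800) = 13414063/74348400 ≈ 0.18042)
sqrt(sqrt(-14269 + 0*884) + ((s + 8088) + 2034)) = sqrt(sqrt(-14269 + 0*884) + ((13414063/74348400 + 8088) + 2034)) = sqrt(sqrt(-14269 + 0) + (601343273263/74348400 + 2034)) = sqrt(sqrt(-14269) + 752567918863/74348400) = sqrt(I*sqrt(14269) + 752567918863/74348400) = sqrt(752567918863/74348400 + I*sqrt(14269))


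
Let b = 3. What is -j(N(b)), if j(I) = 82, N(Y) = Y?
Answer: -82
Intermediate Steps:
-j(N(b)) = -1*82 = -82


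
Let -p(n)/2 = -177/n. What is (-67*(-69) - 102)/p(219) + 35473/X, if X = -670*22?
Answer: 2430250303/869660 ≈ 2794.5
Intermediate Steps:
X = -14740
p(n) = 354/n (p(n) = -(-354)/n = 354/n)
(-67*(-69) - 102)/p(219) + 35473/X = (-67*(-69) - 102)/((354/219)) + 35473/(-14740) = (4623 - 102)/((354*(1/219))) + 35473*(-1/14740) = 4521/(118/73) - 35473/14740 = 4521*(73/118) - 35473/14740 = 330033/118 - 35473/14740 = 2430250303/869660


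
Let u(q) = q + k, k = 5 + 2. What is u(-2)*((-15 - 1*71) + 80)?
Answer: -30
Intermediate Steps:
k = 7
u(q) = 7 + q (u(q) = q + 7 = 7 + q)
u(-2)*((-15 - 1*71) + 80) = (7 - 2)*((-15 - 1*71) + 80) = 5*((-15 - 71) + 80) = 5*(-86 + 80) = 5*(-6) = -30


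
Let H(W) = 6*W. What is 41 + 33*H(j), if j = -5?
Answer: -949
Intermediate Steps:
41 + 33*H(j) = 41 + 33*(6*(-5)) = 41 + 33*(-30) = 41 - 990 = -949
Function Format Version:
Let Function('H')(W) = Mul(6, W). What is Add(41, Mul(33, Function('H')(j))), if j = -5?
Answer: -949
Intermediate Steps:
Add(41, Mul(33, Function('H')(j))) = Add(41, Mul(33, Mul(6, -5))) = Add(41, Mul(33, -30)) = Add(41, -990) = -949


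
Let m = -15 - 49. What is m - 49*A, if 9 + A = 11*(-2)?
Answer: 1455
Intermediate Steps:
A = -31 (A = -9 + 11*(-2) = -9 - 22 = -31)
m = -64
m - 49*A = -64 - 49*(-31) = -64 + 1519 = 1455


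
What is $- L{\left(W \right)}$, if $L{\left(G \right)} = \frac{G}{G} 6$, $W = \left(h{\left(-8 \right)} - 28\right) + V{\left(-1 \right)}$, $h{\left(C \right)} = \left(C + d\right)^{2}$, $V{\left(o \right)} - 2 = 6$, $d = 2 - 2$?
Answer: $-6$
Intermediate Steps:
$d = 0$
$V{\left(o \right)} = 8$ ($V{\left(o \right)} = 2 + 6 = 8$)
$h{\left(C \right)} = C^{2}$ ($h{\left(C \right)} = \left(C + 0\right)^{2} = C^{2}$)
$W = 44$ ($W = \left(\left(-8\right)^{2} - 28\right) + 8 = \left(64 - 28\right) + 8 = 36 + 8 = 44$)
$L{\left(G \right)} = 6$ ($L{\left(G \right)} = 1 \cdot 6 = 6$)
$- L{\left(W \right)} = \left(-1\right) 6 = -6$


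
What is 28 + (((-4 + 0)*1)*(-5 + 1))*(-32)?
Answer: -484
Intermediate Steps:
28 + (((-4 + 0)*1)*(-5 + 1))*(-32) = 28 + (-4*1*(-4))*(-32) = 28 - 4*(-4)*(-32) = 28 + 16*(-32) = 28 - 512 = -484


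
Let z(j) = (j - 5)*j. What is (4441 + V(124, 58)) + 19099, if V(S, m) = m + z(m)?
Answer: 26672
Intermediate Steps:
z(j) = j*(-5 + j) (z(j) = (-5 + j)*j = j*(-5 + j))
V(S, m) = m + m*(-5 + m)
(4441 + V(124, 58)) + 19099 = (4441 + 58*(-4 + 58)) + 19099 = (4441 + 58*54) + 19099 = (4441 + 3132) + 19099 = 7573 + 19099 = 26672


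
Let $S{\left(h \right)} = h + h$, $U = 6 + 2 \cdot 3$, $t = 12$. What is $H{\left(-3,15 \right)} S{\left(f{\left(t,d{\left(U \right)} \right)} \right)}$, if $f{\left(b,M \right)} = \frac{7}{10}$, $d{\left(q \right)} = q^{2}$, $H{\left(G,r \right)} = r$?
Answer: $21$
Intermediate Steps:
$U = 12$ ($U = 6 + 6 = 12$)
$f{\left(b,M \right)} = \frac{7}{10}$ ($f{\left(b,M \right)} = 7 \cdot \frac{1}{10} = \frac{7}{10}$)
$S{\left(h \right)} = 2 h$
$H{\left(-3,15 \right)} S{\left(f{\left(t,d{\left(U \right)} \right)} \right)} = 15 \cdot 2 \cdot \frac{7}{10} = 15 \cdot \frac{7}{5} = 21$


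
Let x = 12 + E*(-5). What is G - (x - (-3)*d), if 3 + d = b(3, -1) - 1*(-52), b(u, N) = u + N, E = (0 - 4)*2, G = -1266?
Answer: -1471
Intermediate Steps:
E = -8 (E = -4*2 = -8)
b(u, N) = N + u
d = 51 (d = -3 + ((-1 + 3) - 1*(-52)) = -3 + (2 + 52) = -3 + 54 = 51)
x = 52 (x = 12 - 8*(-5) = 12 + 40 = 52)
G - (x - (-3)*d) = -1266 - (52 - (-3)*51) = -1266 - (52 - 1*(-153)) = -1266 - (52 + 153) = -1266 - 1*205 = -1266 - 205 = -1471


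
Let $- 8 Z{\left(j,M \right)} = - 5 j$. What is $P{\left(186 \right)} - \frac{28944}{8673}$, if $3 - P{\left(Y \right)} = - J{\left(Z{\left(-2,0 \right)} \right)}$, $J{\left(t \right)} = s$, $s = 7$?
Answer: $\frac{19262}{2891} \approx 6.6628$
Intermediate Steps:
$Z{\left(j,M \right)} = \frac{5 j}{8}$ ($Z{\left(j,M \right)} = - \frac{\left(-5\right) j}{8} = \frac{5 j}{8}$)
$J{\left(t \right)} = 7$
$P{\left(Y \right)} = 10$ ($P{\left(Y \right)} = 3 - \left(-1\right) 7 = 3 - -7 = 3 + 7 = 10$)
$P{\left(186 \right)} - \frac{28944}{8673} = 10 - \frac{28944}{8673} = 10 - 28944 \cdot \frac{1}{8673} = 10 - \frac{9648}{2891} = \frac{19262}{2891}$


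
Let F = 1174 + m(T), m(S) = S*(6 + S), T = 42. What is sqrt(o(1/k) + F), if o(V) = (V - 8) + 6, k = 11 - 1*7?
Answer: 3*sqrt(1417)/2 ≈ 56.465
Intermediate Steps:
k = 4 (k = 11 - 7 = 4)
F = 3190 (F = 1174 + 42*(6 + 42) = 1174 + 42*48 = 1174 + 2016 = 3190)
o(V) = -2 + V (o(V) = (-8 + V) + 6 = -2 + V)
sqrt(o(1/k) + F) = sqrt((-2 + 1/4) + 3190) = sqrt(-7/4 + 3190) = sqrt(12753/4) = 3*sqrt(1417)/2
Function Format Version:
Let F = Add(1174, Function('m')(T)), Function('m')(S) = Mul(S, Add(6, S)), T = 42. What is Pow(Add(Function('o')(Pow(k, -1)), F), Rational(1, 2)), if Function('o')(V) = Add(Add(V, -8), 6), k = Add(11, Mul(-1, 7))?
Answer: Mul(Rational(3, 2), Pow(1417, Rational(1, 2))) ≈ 56.465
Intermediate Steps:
k = 4 (k = Add(11, -7) = 4)
F = 3190 (F = Add(1174, Mul(42, Add(6, 42))) = Add(1174, Mul(42, 48)) = Add(1174, 2016) = 3190)
Function('o')(V) = Add(-2, V) (Function('o')(V) = Add(Add(-8, V), 6) = Add(-2, V))
Pow(Add(Function('o')(Pow(k, -1)), F), Rational(1, 2)) = Pow(Add(Add(-2, Pow(4, -1)), 3190), Rational(1, 2)) = Pow(Add(Add(-2, Rational(1, 4)), 3190), Rational(1, 2)) = Pow(Add(Rational(-7, 4), 3190), Rational(1, 2)) = Pow(Rational(12753, 4), Rational(1, 2)) = Mul(Rational(3, 2), Pow(1417, Rational(1, 2)))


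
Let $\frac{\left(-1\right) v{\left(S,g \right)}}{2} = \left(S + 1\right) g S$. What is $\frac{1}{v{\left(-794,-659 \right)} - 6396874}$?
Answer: $\frac{1}{823471282} \approx 1.2144 \cdot 10^{-9}$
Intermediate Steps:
$v{\left(S,g \right)} = - 2 S g \left(1 + S\right)$ ($v{\left(S,g \right)} = - 2 \left(S + 1\right) g S = - 2 \left(1 + S\right) g S = - 2 g \left(1 + S\right) S = - 2 S g \left(1 + S\right)$)
$\frac{1}{v{\left(-794,-659 \right)} - 6396874} = \frac{1}{\left(-2\right) \left(-794\right) \left(-659\right) \left(1 - 794\right) - 6396874} = \frac{1}{\left(-2\right) \left(-794\right) \left(-659\right) \left(-793\right) - 6396874} = \frac{1}{829868156 - 6396874} = \frac{1}{823471282}$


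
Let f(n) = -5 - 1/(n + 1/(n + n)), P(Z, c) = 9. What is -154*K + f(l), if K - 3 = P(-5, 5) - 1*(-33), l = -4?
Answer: -228847/33 ≈ -6934.8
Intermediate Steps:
f(n) = -5 - 1/(n + 1/(2*n))
K = 45 (K = 3 + (9 - 1*(-33)) = 3 + (9 + 33) = 3 + 42 = 45)
-154*K + f(l) = -154*45 + (-5 - 10*(-4)² - 2*(-4))/(1 + 2*(-4)²) = -6930 + (-5 - 10*16 + 8)/(1 + 2*16) = -6930 + (-5 - 160 + 8)/(1 + 32) = -6930 - 157/33 = -228847/33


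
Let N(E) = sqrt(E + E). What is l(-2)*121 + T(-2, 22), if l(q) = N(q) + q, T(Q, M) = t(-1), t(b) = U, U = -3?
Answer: -245 + 242*I ≈ -245.0 + 242.0*I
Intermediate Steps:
t(b) = -3
N(E) = sqrt(2)*sqrt(E) (N(E) = sqrt(2*E) = sqrt(2)*sqrt(E))
T(Q, M) = -3
l(q) = q + sqrt(2)*sqrt(q) (l(q) = sqrt(2)*sqrt(q) + q = q + sqrt(2)*sqrt(q))
l(-2)*121 + T(-2, 22) = (-2 + sqrt(2)*sqrt(-2))*121 - 3 = (-2 + sqrt(2)*(I*sqrt(2)))*121 - 3 = (-2 + 2*I)*121 - 3 = (-242 + 242*I) - 3 = -245 + 242*I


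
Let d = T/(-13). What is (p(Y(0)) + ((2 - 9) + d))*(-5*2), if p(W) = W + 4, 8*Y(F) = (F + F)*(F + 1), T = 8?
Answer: 470/13 ≈ 36.154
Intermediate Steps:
Y(F) = F*(1 + F)/4 (Y(F) = ((F + F)*(F + 1))/8 = ((2*F)*(1 + F))/8 = (2*F*(1 + F))/8 = F*(1 + F)/4)
p(W) = 4 + W
d = -8/13 (d = 8/(-13) = 8*(-1/13) = -8/13 ≈ -0.61539)
(p(Y(0)) + ((2 - 9) + d))*(-5*2) = ((4 + (1/4)*0*(1 + 0)) + ((2 - 9) - 8/13))*(-5*2) = ((4 + (1/4)*0*1) + (-7 - 8/13))*(-10) = ((4 + 0) - 99/13)*(-10) = (4 - 99/13)*(-10) = -47/13*(-10) = 470/13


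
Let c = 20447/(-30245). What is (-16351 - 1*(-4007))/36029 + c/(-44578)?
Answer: -723574114299/2112022502030 ≈ -0.34260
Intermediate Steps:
c = -889/1315 (c = 20447*(-1/30245) = -889/1315 ≈ -0.67605)
(-16351 - 1*(-4007))/36029 + c/(-44578) = (-16351 - 1*(-4007))/36029 - 889/1315/(-44578) = (-16351 + 4007)*(1/36029) - 889/1315*(-1/44578) = -12344*1/36029 + 889/58620070 = -12344/36029 + 889/58620070 = -723574114299/2112022502030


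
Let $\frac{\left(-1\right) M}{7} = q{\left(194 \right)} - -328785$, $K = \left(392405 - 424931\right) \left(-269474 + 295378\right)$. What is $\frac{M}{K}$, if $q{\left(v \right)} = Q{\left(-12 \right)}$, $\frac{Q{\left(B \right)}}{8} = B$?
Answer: $\frac{255647}{93617056} \approx 0.0027308$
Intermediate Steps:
$Q{\left(B \right)} = 8 B$
$q{\left(v \right)} = -96$ ($q{\left(v \right)} = 8 \left(-12\right) = -96$)
$K = -842553504$ ($K = \left(-32526\right) 25904 = -842553504$)
$M = -2300823$ ($M = - 7 \left(-96 - -328785\right) = - 7 \left(-96 + 328785\right) = \left(-7\right) 328689 = -2300823$)
$\frac{M}{K} = - \frac{2300823}{-842553504} = \left(-2300823\right) \left(- \frac{1}{842553504}\right) = \frac{255647}{93617056}$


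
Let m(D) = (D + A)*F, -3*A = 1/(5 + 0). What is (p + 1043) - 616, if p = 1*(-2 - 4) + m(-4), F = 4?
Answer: 6071/15 ≈ 404.73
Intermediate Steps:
A = -1/15 (A = -1/(3*(5 + 0)) = -⅓/5 = -⅓*⅕ = -1/15 ≈ -0.066667)
m(D) = -4/15 + 4*D (m(D) = (D - 1/15)*4 = (-1/15 + D)*4 = -4/15 + 4*D)
p = -334/15 (p = 1*(-2 - 4) + (-4/15 + 4*(-4)) = 1*(-6) + (-4/15 - 16) = -6 - 244/15 = -334/15 ≈ -22.267)
(p + 1043) - 616 = (-334/15 + 1043) - 616 = 15311/15 - 616 = 6071/15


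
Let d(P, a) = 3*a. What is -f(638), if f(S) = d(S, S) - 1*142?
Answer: -1772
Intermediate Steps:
f(S) = -142 + 3*S (f(S) = 3*S - 1*142 = 3*S - 142 = -142 + 3*S)
-f(638) = -(-142 + 3*638) = -(-142 + 1914) = -1*1772 = -1772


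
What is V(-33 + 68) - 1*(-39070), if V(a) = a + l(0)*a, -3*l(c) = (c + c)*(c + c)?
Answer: 39105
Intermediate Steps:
l(c) = -4*c²/3 (l(c) = -(c + c)*(c + c)/3 = -2*c*2*c/3 = -4*c²/3)
V(a) = a (V(a) = a + (-4/3*0²)*a = a + (-4/3*0)*a = a + 0*a = a + 0 = a)
V(-33 + 68) - 1*(-39070) = (-33 + 68) - 1*(-39070) = 35 + 39070 = 39105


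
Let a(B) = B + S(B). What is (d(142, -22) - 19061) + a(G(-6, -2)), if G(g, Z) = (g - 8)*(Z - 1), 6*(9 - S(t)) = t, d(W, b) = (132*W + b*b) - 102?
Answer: 109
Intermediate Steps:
d(W, b) = -102 + b² + 132*W (d(W, b) = (132*W + b²) - 102 = (b² + 132*W) - 102 = -102 + b² + 132*W)
S(t) = 9 - t/6
G(g, Z) = (-1 + Z)*(-8 + g) (G(g, Z) = (-8 + g)*(-1 + Z) = (-1 + Z)*(-8 + g))
a(B) = 9 + 5*B/6 (a(B) = B + (9 - B/6) = 9 + 5*B/6)
(d(142, -22) - 19061) + a(G(-6, -2)) = ((-102 + (-22)² + 132*142) - 19061) + (9 + 5*(8 - 1*(-6) - 8*(-2) - 2*(-6))/6) = ((-102 + 484 + 18744) - 19061) + (9 + 5*(8 + 6 + 16 + 12)/6) = (19126 - 19061) + (9 + (⅚)*42) = 65 + (9 + 35) = 65 + 44 = 109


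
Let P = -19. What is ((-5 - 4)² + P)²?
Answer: 3844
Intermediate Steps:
((-5 - 4)² + P)² = ((-5 - 4)² - 19)² = ((-9)² - 19)² = (81 - 19)² = 62² = 3844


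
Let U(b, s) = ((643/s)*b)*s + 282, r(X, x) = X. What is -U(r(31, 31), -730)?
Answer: -20215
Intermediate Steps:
U(b, s) = 282 + 643*b (U(b, s) = (643*b/s)*s + 282 = 643*b + 282 = 282 + 643*b)
-U(r(31, 31), -730) = -(282 + 643*31) = -(282 + 19933) = -1*20215 = -20215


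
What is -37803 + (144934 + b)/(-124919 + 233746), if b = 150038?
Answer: -4113692109/108827 ≈ -37800.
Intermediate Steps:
-37803 + (144934 + b)/(-124919 + 233746) = -37803 + (144934 + 150038)/(-124919 + 233746) = -37803 + 294972/108827 = -4113692109/108827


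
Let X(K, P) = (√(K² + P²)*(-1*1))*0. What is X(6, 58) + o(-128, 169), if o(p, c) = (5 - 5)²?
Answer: 0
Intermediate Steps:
X(K, P) = 0 (X(K, P) = (√(K² + P²)*(-1))*0 = -√(K² + P²)*0 = 0)
o(p, c) = 0 (o(p, c) = 0² = 0)
X(6, 58) + o(-128, 169) = 0 + 0 = 0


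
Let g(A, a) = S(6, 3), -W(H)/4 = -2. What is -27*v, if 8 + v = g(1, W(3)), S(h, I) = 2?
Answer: 162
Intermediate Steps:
W(H) = 8 (W(H) = -4*(-2) = 8)
g(A, a) = 2
v = -6 (v = -8 + 2 = -6)
-27*v = -27*(-6) = 162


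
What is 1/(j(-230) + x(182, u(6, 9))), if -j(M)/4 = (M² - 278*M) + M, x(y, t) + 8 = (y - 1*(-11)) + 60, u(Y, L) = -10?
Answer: -1/466195 ≈ -2.1450e-6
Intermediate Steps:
x(y, t) = 63 + y (x(y, t) = -8 + ((y - 1*(-11)) + 60) = -8 + ((y + 11) + 60) = -8 + ((11 + y) + 60) = -8 + (71 + y) = 63 + y)
j(M) = -4*M² + 1108*M (j(M) = -4*((M² - 278*M) + M) = -4*(M² - 277*M) = -4*M² + 1108*M)
1/(j(-230) + x(182, u(6, 9))) = 1/(4*(-230)*(277 - 1*(-230)) + (63 + 182)) = 1/(4*(-230)*(277 + 230) + 245) = 1/(4*(-230)*507 + 245) = 1/(-466440 + 245) = 1/(-466195) = -1/466195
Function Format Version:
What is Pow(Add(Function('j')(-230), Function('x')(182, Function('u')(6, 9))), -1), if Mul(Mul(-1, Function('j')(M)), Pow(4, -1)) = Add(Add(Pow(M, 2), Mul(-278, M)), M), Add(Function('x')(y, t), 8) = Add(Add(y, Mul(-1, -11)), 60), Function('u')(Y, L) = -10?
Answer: Rational(-1, 466195) ≈ -2.1450e-6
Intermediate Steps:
Function('x')(y, t) = Add(63, y) (Function('x')(y, t) = Add(-8, Add(Add(y, Mul(-1, -11)), 60)) = Add(-8, Add(Add(y, 11), 60)) = Add(-8, Add(Add(11, y), 60)) = Add(-8, Add(71, y)) = Add(63, y))
Function('j')(M) = Add(Mul(-4, Pow(M, 2)), Mul(1108, M)) (Function('j')(M) = Mul(-4, Add(Add(Pow(M, 2), Mul(-278, M)), M)) = Mul(-4, Add(Pow(M, 2), Mul(-277, M))) = Add(Mul(-4, Pow(M, 2)), Mul(1108, M)))
Pow(Add(Function('j')(-230), Function('x')(182, Function('u')(6, 9))), -1) = Pow(Add(Mul(4, -230, Add(277, Mul(-1, -230))), Add(63, 182)), -1) = Pow(Add(Mul(4, -230, Add(277, 230)), 245), -1) = Pow(Add(Mul(4, -230, 507), 245), -1) = Pow(Add(-466440, 245), -1) = Pow(-466195, -1) = Rational(-1, 466195)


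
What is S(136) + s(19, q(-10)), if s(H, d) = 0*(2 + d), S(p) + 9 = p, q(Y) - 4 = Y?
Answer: 127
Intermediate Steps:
q(Y) = 4 + Y
S(p) = -9 + p
s(H, d) = 0
S(136) + s(19, q(-10)) = (-9 + 136) + 0 = 127 + 0 = 127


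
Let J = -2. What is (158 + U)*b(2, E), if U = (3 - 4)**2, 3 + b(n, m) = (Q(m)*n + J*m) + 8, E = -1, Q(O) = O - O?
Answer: 1113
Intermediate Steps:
Q(O) = 0
b(n, m) = 5 - 2*m (b(n, m) = -3 + ((0*n - 2*m) + 8) = -3 + ((0 - 2*m) + 8) = -3 + (-2*m + 8) = -3 + (8 - 2*m) = 5 - 2*m)
U = 1 (U = (-1)**2 = 1)
(158 + U)*b(2, E) = (158 + 1)*(5 - 2*(-1)) = 159*(5 + 2) = 159*7 = 1113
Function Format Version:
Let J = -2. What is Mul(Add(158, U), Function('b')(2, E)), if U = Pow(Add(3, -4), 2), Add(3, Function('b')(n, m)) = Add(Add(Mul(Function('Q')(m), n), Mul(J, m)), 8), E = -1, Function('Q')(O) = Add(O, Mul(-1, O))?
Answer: 1113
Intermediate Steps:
Function('Q')(O) = 0
Function('b')(n, m) = Add(5, Mul(-2, m)) (Function('b')(n, m) = Add(-3, Add(Add(Mul(0, n), Mul(-2, m)), 8)) = Add(-3, Add(Add(0, Mul(-2, m)), 8)) = Add(-3, Add(Mul(-2, m), 8)) = Add(-3, Add(8, Mul(-2, m))) = Add(5, Mul(-2, m)))
U = 1 (U = Pow(-1, 2) = 1)
Mul(Add(158, U), Function('b')(2, E)) = Mul(Add(158, 1), Add(5, Mul(-2, -1))) = Mul(159, Add(5, 2)) = Mul(159, 7) = 1113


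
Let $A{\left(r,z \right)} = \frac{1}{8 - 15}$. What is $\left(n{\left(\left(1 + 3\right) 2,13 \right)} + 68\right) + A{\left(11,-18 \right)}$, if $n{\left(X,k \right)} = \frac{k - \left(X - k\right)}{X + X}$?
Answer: $\frac{3863}{56} \approx 68.982$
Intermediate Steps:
$n{\left(X,k \right)} = \frac{- X + 2 k}{2 X}$
$A{\left(r,z \right)} = - \frac{1}{7}$ ($A{\left(r,z \right)} = \frac{1}{-7} = - \frac{1}{7}$)
$\left(n{\left(\left(1 + 3\right) 2,13 \right)} + 68\right) + A{\left(11,-18 \right)} = \left(\frac{13 - \frac{\left(1 + 3\right) 2}{2}}{\left(1 + 3\right) 2} + 68\right) - \frac{1}{7} = \left(\frac{13 - \frac{4 \cdot 2}{2}}{4 \cdot 2} + 68\right) - \frac{1}{7} = \left(\frac{13 - 4}{8} + 68\right) - \frac{1}{7} = \left(\frac{1}{8} \cdot 9 + 68\right) - \frac{1}{7} = \left(\frac{9}{8} + 68\right) - \frac{1}{7} = \frac{553}{8} - \frac{1}{7} = \frac{3863}{56}$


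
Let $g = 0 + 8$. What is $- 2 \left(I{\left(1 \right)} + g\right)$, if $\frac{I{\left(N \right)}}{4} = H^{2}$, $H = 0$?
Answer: $-16$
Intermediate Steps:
$g = 8$
$I{\left(N \right)} = 0$ ($I{\left(N \right)} = 4 \cdot 0^{2} = 4 \cdot 0 = 0$)
$- 2 \left(I{\left(1 \right)} + g\right) = - 2 \left(0 + 8\right) = \left(-2\right) 8 = -16$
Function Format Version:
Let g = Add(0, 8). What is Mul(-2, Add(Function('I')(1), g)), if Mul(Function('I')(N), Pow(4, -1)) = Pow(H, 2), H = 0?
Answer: -16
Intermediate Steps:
g = 8
Function('I')(N) = 0 (Function('I')(N) = Mul(4, Pow(0, 2)) = Mul(4, 0) = 0)
Mul(-2, Add(Function('I')(1), g)) = Mul(-2, Add(0, 8)) = Mul(-2, 8) = -16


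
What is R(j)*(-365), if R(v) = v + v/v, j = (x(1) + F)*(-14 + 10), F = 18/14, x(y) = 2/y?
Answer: 31025/7 ≈ 4432.1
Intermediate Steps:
F = 9/7 (F = 18*(1/14) = 9/7 ≈ 1.2857)
j = -92/7 (j = (2/1 + 9/7)*(-14 + 10) = (2*1 + 9/7)*(-4) = (2 + 9/7)*(-4) = (23/7)*(-4) = -92/7 ≈ -13.143)
R(v) = 1 + v (R(v) = v + 1 = 1 + v)
R(j)*(-365) = (1 - 92/7)*(-365) = -85/7*(-365) = 31025/7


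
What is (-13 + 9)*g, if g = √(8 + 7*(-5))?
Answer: -12*I*√3 ≈ -20.785*I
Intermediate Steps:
g = 3*I*√3 (g = √(8 - 35) = √(-27) = 3*I*√3 ≈ 5.1962*I)
(-13 + 9)*g = (-13 + 9)*(3*I*√3) = -12*I*√3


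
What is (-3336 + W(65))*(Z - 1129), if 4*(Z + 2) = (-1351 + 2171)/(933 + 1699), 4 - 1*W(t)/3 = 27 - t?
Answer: 4777422135/1316 ≈ 3.6303e+6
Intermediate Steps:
W(t) = -69 + 3*t (W(t) = 12 - 3*(27 - t) = 12 + (-81 + 3*t) = -69 + 3*t)
Z = -5059/2632 (Z = -2 + ((-1351 + 2171)/(933 + 1699))/4 = -2 + (820/2632)/4 = -2 + (820*(1/2632))/4 = -2 + (¼)*(205/658) = -2 + 205/2632 = -5059/2632 ≈ -1.9221)
(-3336 + W(65))*(Z - 1129) = (-3336 + (-69 + 3*65))*(-5059/2632 - 1129) = (-3336 + (-69 + 195))*(-2976587/2632) = (-3336 + 126)*(-2976587/2632) = -3210*(-2976587/2632) = 4777422135/1316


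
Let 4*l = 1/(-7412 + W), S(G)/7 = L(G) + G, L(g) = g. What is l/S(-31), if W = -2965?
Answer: 1/18014472 ≈ 5.5511e-8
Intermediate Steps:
S(G) = 14*G (S(G) = 7*(G + G) = 7*(2*G) = 14*G)
l = -1/41508 (l = 1/(4*(-7412 - 2965)) = (¼)/(-10377) = (¼)*(-1/10377) = -1/41508 ≈ -2.4092e-5)
l/S(-31) = -1/(41508*(14*(-31))) = -1/41508/(-434) = -1/41508*(-1/434) = 1/18014472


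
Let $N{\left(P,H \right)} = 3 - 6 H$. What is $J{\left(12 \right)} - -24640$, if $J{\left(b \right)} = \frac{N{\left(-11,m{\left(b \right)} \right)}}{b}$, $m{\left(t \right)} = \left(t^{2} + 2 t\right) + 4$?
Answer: $\frac{98217}{4} \approx 24554.0$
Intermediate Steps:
$m{\left(t \right)} = 4 + t^{2} + 2 t$
$N{\left(P,H \right)} = 3 - 6 H$
$J{\left(b \right)} = \frac{-21 - 12 b - 6 b^{2}}{b}$ ($J{\left(b \right)} = \frac{3 - 6 \left(4 + b^{2} + 2 b\right)}{b} = \frac{3 - \left(24 + 6 b^{2} + 12 b\right)}{b} = \frac{-21 - 12 b - 6 b^{2}}{b}$)
$J{\left(12 \right)} - -24640 = \left(-12 - \frac{21}{12} - 72\right) - -24640 = \left(-12 - \frac{7}{4} - 72\right) + 24640 = - \frac{343}{4} + 24640 = \frac{98217}{4}$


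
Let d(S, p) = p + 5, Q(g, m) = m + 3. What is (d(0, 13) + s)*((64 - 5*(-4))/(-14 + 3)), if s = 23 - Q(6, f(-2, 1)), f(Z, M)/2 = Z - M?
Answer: -336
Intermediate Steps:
f(Z, M) = -2*M + 2*Z (f(Z, M) = 2*(Z - M) = -2*M + 2*Z)
Q(g, m) = 3 + m
d(S, p) = 5 + p
s = 26 (s = 23 - (3 + (-2*1 + 2*(-2))) = 23 - (3 + (-2 - 4)) = 23 - (3 - 6) = 23 - 1*(-3) = 23 + 3 = 26)
(d(0, 13) + s)*((64 - 5*(-4))/(-14 + 3)) = ((5 + 13) + 26)*((64 - 5*(-4))/(-14 + 3)) = (18 + 26)*((64 + 20)/(-11)) = 44*(84*(-1/11)) = 44*(-84/11) = -336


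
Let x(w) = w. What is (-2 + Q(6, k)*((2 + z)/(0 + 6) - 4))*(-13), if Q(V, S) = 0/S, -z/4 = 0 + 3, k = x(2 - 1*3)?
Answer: 26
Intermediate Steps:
k = -1 (k = 2 - 1*3 = 2 - 3 = -1)
z = -12 (z = -4*(0 + 3) = -4*3 = -12)
Q(V, S) = 0
(-2 + Q(6, k)*((2 + z)/(0 + 6) - 4))*(-13) = (-2 + 0*((2 - 12)/(0 + 6) - 4))*(-13) = (-2 + 0*(-10/6 - 4))*(-13) = (-2 + 0*(-10*1/6 - 4))*(-13) = (-2 + 0*(-5/3 - 4))*(-13) = (-2 + 0*(-17/3))*(-13) = (-2 + 0)*(-13) = -2*(-13) = 26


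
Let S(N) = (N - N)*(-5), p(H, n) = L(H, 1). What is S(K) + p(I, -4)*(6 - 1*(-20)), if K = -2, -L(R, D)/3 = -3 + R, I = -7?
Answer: 780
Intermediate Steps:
L(R, D) = 9 - 3*R (L(R, D) = -3*(-3 + R) = 9 - 3*R)
p(H, n) = 9 - 3*H
S(N) = 0 (S(N) = 0*(-5) = 0)
S(K) + p(I, -4)*(6 - 1*(-20)) = 0 + (9 - 3*(-7))*(6 - 1*(-20)) = 0 + (9 + 21)*(6 + 20) = 0 + 30*26 = 0 + 780 = 780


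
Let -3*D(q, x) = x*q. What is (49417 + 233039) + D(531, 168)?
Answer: 252720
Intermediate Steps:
D(q, x) = -q*x/3 (D(q, x) = -x*q/3 = -q*x/3)
(49417 + 233039) + D(531, 168) = (49417 + 233039) - ⅓*531*168 = 282456 - 29736 = 252720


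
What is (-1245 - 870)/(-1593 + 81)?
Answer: 235/168 ≈ 1.3988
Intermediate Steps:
(-1245 - 870)/(-1593 + 81) = -2115/(-1512) = -2115*(-1/1512) = 235/168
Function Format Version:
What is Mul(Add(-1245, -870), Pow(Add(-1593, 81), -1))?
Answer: Rational(235, 168) ≈ 1.3988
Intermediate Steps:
Mul(Add(-1245, -870), Pow(Add(-1593, 81), -1)) = Mul(-2115, Pow(-1512, -1)) = Mul(-2115, Rational(-1, 1512)) = Rational(235, 168)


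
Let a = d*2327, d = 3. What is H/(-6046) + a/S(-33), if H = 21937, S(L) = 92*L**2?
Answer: -359269505/100956108 ≈ -3.5587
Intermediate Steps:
a = 6981 (a = 3*2327 = 6981)
H/(-6046) + a/S(-33) = 21937/(-6046) + 6981/((92*(-33)**2)) = 21937*(-1/6046) + 6981/((92*1089)) = -21937/6046 + 6981/100188 = -21937/6046 + 6981*(1/100188) = -21937/6046 + 2327/33396 = -359269505/100956108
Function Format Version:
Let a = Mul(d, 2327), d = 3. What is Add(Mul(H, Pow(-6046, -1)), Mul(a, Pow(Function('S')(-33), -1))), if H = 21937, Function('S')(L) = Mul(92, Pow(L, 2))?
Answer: Rational(-359269505, 100956108) ≈ -3.5587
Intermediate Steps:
a = 6981 (a = Mul(3, 2327) = 6981)
Add(Mul(H, Pow(-6046, -1)), Mul(a, Pow(Function('S')(-33), -1))) = Add(Mul(21937, Pow(-6046, -1)), Mul(6981, Pow(Mul(92, Pow(-33, 2)), -1))) = Add(Mul(21937, Rational(-1, 6046)), Mul(6981, Pow(Mul(92, 1089), -1))) = Add(Rational(-21937, 6046), Mul(6981, Pow(100188, -1))) = Add(Rational(-21937, 6046), Mul(6981, Rational(1, 100188))) = Add(Rational(-21937, 6046), Rational(2327, 33396)) = Rational(-359269505, 100956108)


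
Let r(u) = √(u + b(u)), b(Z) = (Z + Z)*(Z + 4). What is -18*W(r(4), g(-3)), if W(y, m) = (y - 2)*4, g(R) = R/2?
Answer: 144 - 144*√17 ≈ -449.73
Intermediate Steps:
b(Z) = 2*Z*(4 + Z) (b(Z) = (2*Z)*(4 + Z) = 2*Z*(4 + Z))
g(R) = R/2 (g(R) = R*(½) = R/2)
r(u) = √(u + 2*u*(4 + u))
W(y, m) = -8 + 4*y (W(y, m) = (-2 + y)*4 = -8 + 4*y)
-18*W(r(4), g(-3)) = -18*(-8 + 4*√(4*(9 + 2*4))) = -18*(-8 + 4*√(4*(9 + 8))) = -18*(-8 + 4*√(4*17)) = -18*(-8 + 4*√68) = -18*(-8 + 4*(2*√17)) = -18*(-8 + 8*√17) = 144 - 144*√17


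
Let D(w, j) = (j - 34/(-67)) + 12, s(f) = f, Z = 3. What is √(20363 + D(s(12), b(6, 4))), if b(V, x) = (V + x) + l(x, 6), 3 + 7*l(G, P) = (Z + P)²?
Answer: √4486467601/469 ≈ 142.82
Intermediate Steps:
l(G, P) = -3/7 + (3 + P)²/7
b(V, x) = 78/7 + V + x (b(V, x) = (V + x) + (-3/7 + (3 + 6)²/7) = (V + x) + (-3/7 + (⅐)*9²) = (V + x) + (-3/7 + (⅐)*81) = (V + x) + (-3/7 + 81/7) = (V + x) + 78/7 = 78/7 + V + x)
D(w, j) = 838/67 + j (D(w, j) = (j - 34*(-1/67)) + 12 = (j + 34/67) + 12 = (34/67 + j) + 12 = 838/67 + j)
√(20363 + D(s(12), b(6, 4))) = √(20363 + (838/67 + (78/7 + 6 + 4))) = √(20363 + (838/67 + 148/7)) = √(20363 + 15782/469) = √(9566029/469) = √4486467601/469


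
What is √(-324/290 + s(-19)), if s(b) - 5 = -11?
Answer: 2*I*√37410/145 ≈ 2.6678*I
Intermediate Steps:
s(b) = -6 (s(b) = 5 - 11 = -6)
√(-324/290 + s(-19)) = √(-324/290 - 6) = √(-324*1/290 - 6) = √(-162/145 - 6) = √(-1032/145) = 2*I*√37410/145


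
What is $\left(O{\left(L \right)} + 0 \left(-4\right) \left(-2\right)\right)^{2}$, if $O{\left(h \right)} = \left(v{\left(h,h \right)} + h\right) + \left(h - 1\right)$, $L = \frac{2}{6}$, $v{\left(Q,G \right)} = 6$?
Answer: $\frac{289}{9} \approx 32.111$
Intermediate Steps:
$L = \frac{1}{3}$ ($L = 2 \cdot \frac{1}{6} = \frac{1}{3} \approx 0.33333$)
$O{\left(h \right)} = 5 + 2 h$ ($O{\left(h \right)} = \left(6 + h\right) + \left(h - 1\right) = \left(6 + h\right) + \left(-1 + h\right) = 5 + 2 h$)
$\left(O{\left(L \right)} + 0 \left(-4\right) \left(-2\right)\right)^{2} = \left(\left(5 + 2 \cdot \frac{1}{3}\right) + 0 \left(-4\right) \left(-2\right)\right)^{2} = \left(\left(5 + \frac{2}{3}\right) + 0 \left(-2\right)\right)^{2} = \left(\frac{17}{3} + 0\right)^{2} = \left(\frac{17}{3}\right)^{2} = \frac{289}{9}$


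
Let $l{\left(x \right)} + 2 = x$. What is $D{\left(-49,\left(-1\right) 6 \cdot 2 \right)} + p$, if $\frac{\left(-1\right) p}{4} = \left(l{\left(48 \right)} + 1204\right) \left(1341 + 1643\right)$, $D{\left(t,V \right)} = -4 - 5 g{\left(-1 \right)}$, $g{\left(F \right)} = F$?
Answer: $-14919999$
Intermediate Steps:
$l{\left(x \right)} = -2 + x$
$D{\left(t,V \right)} = 1$ ($D{\left(t,V \right)} = -4 - -5 = -4 + 5 = 1$)
$p = -14920000$ ($p = - 4 \left(\left(-2 + 48\right) + 1204\right) \left(1341 + 1643\right) = - 4 \left(46 + 1204\right) 2984 = - 4 \cdot 1250 \cdot 2984 = \left(-4\right) 3730000 = -14920000$)
$D{\left(-49,\left(-1\right) 6 \cdot 2 \right)} + p = 1 - 14920000 = -14919999$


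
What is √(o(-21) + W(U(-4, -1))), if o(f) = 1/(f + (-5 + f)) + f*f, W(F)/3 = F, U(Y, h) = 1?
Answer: √980749/47 ≈ 21.071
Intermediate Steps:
W(F) = 3*F
o(f) = f² + 1/(-5 + 2*f) (o(f) = 1/(-5 + 2*f) + f² = f² + 1/(-5 + 2*f))
√(o(-21) + W(U(-4, -1))) = √((1 - 5*(-21)² + 2*(-21)³)/(-5 + 2*(-21)) + 3*1) = √((1 - 5*441 + 2*(-9261))/(-5 - 42) + 3) = √((1 - 2205 - 18522)/(-47) + 3) = √(-1/47*(-20726) + 3) = √(20726/47 + 3) = √(20867/47) = √980749/47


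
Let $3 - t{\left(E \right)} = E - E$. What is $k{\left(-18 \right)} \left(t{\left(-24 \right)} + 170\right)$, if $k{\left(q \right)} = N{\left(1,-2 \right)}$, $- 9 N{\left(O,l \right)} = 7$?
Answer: $- \frac{1211}{9} \approx -134.56$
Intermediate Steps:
$N{\left(O,l \right)} = - \frac{7}{9}$ ($N{\left(O,l \right)} = \left(- \frac{1}{9}\right) 7 = - \frac{7}{9}$)
$t{\left(E \right)} = 3$ ($t{\left(E \right)} = 3 - \left(E - E\right) = 3 - 0 = 3 + 0 = 3$)
$k{\left(q \right)} = - \frac{7}{9}$
$k{\left(-18 \right)} \left(t{\left(-24 \right)} + 170\right) = - \frac{7 \left(3 + 170\right)}{9} = \left(- \frac{7}{9}\right) 173 = - \frac{1211}{9}$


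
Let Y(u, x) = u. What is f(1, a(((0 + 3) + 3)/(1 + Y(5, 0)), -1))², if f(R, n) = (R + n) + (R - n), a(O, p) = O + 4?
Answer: 4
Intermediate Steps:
a(O, p) = 4 + O
f(R, n) = 2*R
f(1, a(((0 + 3) + 3)/(1 + Y(5, 0)), -1))² = (2*1)² = 2² = 4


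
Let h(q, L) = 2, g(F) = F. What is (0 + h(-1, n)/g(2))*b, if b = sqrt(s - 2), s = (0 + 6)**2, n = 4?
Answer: sqrt(34) ≈ 5.8309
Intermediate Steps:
s = 36 (s = 6**2 = 36)
b = sqrt(34) (b = sqrt(36 - 2) = sqrt(34) ≈ 5.8309)
(0 + h(-1, n)/g(2))*b = (0 + 2/2)*sqrt(34) = (0 + (1/2)*2)*sqrt(34) = (0 + 1)*sqrt(34) = 1*sqrt(34) = sqrt(34)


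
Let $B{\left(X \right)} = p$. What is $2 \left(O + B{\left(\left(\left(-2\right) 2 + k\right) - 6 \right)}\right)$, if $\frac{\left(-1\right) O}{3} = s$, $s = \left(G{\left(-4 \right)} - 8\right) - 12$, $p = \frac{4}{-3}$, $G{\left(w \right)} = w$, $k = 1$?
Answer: $\frac{424}{3} \approx 141.33$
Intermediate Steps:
$p = - \frac{4}{3}$ ($p = 4 \left(- \frac{1}{3}\right) = - \frac{4}{3} \approx -1.3333$)
$B{\left(X \right)} = - \frac{4}{3}$
$s = -24$ ($s = \left(-4 - 8\right) - 12 = -12 - 12 = -24$)
$O = 72$ ($O = \left(-3\right) \left(-24\right) = 72$)
$2 \left(O + B{\left(\left(\left(-2\right) 2 + k\right) - 6 \right)}\right) = 2 \left(72 - \frac{4}{3}\right) = 2 \cdot \frac{212}{3} = \frac{424}{3}$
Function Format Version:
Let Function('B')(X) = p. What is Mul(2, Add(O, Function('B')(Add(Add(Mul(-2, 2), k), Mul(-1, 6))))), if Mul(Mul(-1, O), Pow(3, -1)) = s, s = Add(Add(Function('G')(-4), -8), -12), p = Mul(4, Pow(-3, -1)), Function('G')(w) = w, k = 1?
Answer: Rational(424, 3) ≈ 141.33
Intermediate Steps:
p = Rational(-4, 3) (p = Mul(4, Rational(-1, 3)) = Rational(-4, 3) ≈ -1.3333)
Function('B')(X) = Rational(-4, 3)
s = -24 (s = Add(Add(-4, -8), -12) = Add(-12, -12) = -24)
O = 72 (O = Mul(-3, -24) = 72)
Mul(2, Add(O, Function('B')(Add(Add(Mul(-2, 2), k), Mul(-1, 6))))) = Mul(2, Add(72, Rational(-4, 3))) = Mul(2, Rational(212, 3)) = Rational(424, 3)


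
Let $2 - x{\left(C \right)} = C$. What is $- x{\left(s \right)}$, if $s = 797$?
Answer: $795$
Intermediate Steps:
$x{\left(C \right)} = 2 - C$
$- x{\left(s \right)} = - (2 - 797) = \left(-1\right) \left(-795\right) = 795$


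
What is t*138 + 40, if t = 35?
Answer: 4870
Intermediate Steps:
t*138 + 40 = 35*138 + 40 = 4830 + 40 = 4870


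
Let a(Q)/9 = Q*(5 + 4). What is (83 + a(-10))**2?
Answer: 528529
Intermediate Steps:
a(Q) = 81*Q (a(Q) = 9*(Q*(5 + 4)) = 9*(Q*9) = 9*(9*Q) = 81*Q)
(83 + a(-10))**2 = (83 + 81*(-10))**2 = (83 - 810)**2 = (-727)**2 = 528529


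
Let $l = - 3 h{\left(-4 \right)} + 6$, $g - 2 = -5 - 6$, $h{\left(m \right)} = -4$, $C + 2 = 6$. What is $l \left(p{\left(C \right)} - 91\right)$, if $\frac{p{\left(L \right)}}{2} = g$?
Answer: $-1962$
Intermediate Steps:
$C = 4$ ($C = -2 + 6 = 4$)
$g = -9$ ($g = 2 - 11 = -9$)
$p{\left(L \right)} = -18$ ($p{\left(L \right)} = 2 \left(-9\right) = -18$)
$l = 18$ ($l = \left(-3\right) \left(-4\right) + 6 = 12 + 6 = 18$)
$l \left(p{\left(C \right)} - 91\right) = 18 \left(-18 - 91\right) = 18 \left(-109\right) = -1962$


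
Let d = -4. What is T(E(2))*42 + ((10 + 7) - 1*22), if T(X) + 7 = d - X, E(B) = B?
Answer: -551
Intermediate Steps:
T(X) = -11 - X (T(X) = -7 + (-4 - X) = -11 - X)
T(E(2))*42 + ((10 + 7) - 1*22) = (-11 - 1*2)*42 + ((10 + 7) - 1*22) = (-11 - 2)*42 + (17 - 22) = -13*42 - 5 = -546 - 5 = -551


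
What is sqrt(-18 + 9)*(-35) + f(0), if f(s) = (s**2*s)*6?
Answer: -105*I ≈ -105.0*I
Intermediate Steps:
f(s) = 6*s**3 (f(s) = s**3*6 = 6*s**3)
sqrt(-18 + 9)*(-35) + f(0) = sqrt(-18 + 9)*(-35) + 6*0**3 = sqrt(-9)*(-35) + 6*0 = (3*I)*(-35) + 0 = -105*I + 0 = -105*I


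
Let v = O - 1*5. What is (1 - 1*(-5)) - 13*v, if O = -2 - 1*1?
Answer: 110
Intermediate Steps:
O = -3 (O = -2 - 1 = -3)
v = -8 (v = -3 - 1*5 = -3 - 5 = -8)
(1 - 1*(-5)) - 13*v = (1 - 1*(-5)) - 13*(-8) = (1 + 5) + 104 = 6 + 104 = 110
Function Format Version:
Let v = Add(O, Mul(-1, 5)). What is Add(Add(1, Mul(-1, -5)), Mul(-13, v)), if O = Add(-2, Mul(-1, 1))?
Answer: 110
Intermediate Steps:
O = -3 (O = Add(-2, -1) = -3)
v = -8 (v = Add(-3, Mul(-1, 5)) = Add(-3, -5) = -8)
Add(Add(1, Mul(-1, -5)), Mul(-13, v)) = Add(Add(1, Mul(-1, -5)), Mul(-13, -8)) = Add(Add(1, 5), 104) = Add(6, 104) = 110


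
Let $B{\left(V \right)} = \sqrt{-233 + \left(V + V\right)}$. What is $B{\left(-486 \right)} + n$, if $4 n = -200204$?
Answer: $-50051 + i \sqrt{1205} \approx -50051.0 + 34.713 i$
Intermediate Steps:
$n = -50051$ ($n = \frac{1}{4} \left(-200204\right) = -50051$)
$B{\left(V \right)} = \sqrt{-233 + 2 V}$
$B{\left(-486 \right)} + n = \sqrt{-233 + 2 \left(-486\right)} - 50051 = \sqrt{-233 - 972} - 50051 = \sqrt{-1205} - 50051 = i \sqrt{1205} - 50051 = -50051 + i \sqrt{1205}$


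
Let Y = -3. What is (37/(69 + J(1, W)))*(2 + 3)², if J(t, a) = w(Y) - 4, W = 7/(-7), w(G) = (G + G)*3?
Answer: 925/47 ≈ 19.681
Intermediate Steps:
w(G) = 6*G (w(G) = (2*G)*3 = 6*G)
W = -1 (W = 7*(-⅐) = -1)
J(t, a) = -22 (J(t, a) = 6*(-3) - 4 = -18 - 4 = -22)
(37/(69 + J(1, W)))*(2 + 3)² = (37/(69 - 22))*(2 + 3)² = (37/47)*5² = ((1/47)*37)*25 = (37/47)*25 = 925/47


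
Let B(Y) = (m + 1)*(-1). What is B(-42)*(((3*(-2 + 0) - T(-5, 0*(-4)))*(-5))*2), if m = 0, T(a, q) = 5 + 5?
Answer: -160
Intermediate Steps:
T(a, q) = 10
B(Y) = -1 (B(Y) = (0 + 1)*(-1) = 1*(-1) = -1)
B(-42)*(((3*(-2 + 0) - T(-5, 0*(-4)))*(-5))*2) = -(3*(-2 + 0) - 1*10)*(-5)*2 = -(3*(-2) - 10)*(-5)*2 = -(-6 - 10)*(-5)*2 = -(-16*(-5))*2 = -80*2 = -1*160 = -160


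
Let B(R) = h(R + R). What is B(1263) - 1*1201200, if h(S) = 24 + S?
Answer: -1198650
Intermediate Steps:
B(R) = 24 + 2*R (B(R) = 24 + (R + R) = 24 + 2*R)
B(1263) - 1*1201200 = (24 + 2*1263) - 1*1201200 = (24 + 2526) - 1201200 = 2550 - 1201200 = -1198650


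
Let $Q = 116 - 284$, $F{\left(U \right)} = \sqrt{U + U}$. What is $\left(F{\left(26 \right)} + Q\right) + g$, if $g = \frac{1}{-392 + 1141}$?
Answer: $- \frac{125831}{749} + 2 \sqrt{13} \approx -160.79$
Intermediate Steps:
$F{\left(U \right)} = \sqrt{2} \sqrt{U}$ ($F{\left(U \right)} = \sqrt{2 U} = \sqrt{2} \sqrt{U}$)
$Q = -168$
$g = \frac{1}{749} \approx 0.0013351$
$\left(F{\left(26 \right)} + Q\right) + g = \left(\sqrt{2} \sqrt{26} - 168\right) + \frac{1}{749} = \left(2 \sqrt{13} - 168\right) + \frac{1}{749} = \left(-168 + 2 \sqrt{13}\right) + \frac{1}{749} = - \frac{125831}{749} + 2 \sqrt{13}$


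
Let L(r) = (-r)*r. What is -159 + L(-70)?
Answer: -5059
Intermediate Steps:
L(r) = -r**2
-159 + L(-70) = -159 - 1*(-70)**2 = -159 - 1*4900 = -159 - 4900 = -5059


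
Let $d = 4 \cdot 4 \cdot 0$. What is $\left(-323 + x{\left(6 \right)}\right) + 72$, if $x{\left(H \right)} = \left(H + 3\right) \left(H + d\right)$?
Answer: $-197$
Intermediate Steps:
$d = 0$ ($d = 16 \cdot 0 = 0$)
$x{\left(H \right)} = H \left(3 + H\right)$ ($x{\left(H \right)} = \left(H + 3\right) \left(H + 0\right) = \left(3 + H\right) H = H \left(3 + H\right)$)
$\left(-323 + x{\left(6 \right)}\right) + 72 = \left(-323 + 6 \left(3 + 6\right)\right) + 72 = \left(-323 + 6 \cdot 9\right) + 72 = \left(-323 + 54\right) + 72 = -269 + 72 = -197$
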